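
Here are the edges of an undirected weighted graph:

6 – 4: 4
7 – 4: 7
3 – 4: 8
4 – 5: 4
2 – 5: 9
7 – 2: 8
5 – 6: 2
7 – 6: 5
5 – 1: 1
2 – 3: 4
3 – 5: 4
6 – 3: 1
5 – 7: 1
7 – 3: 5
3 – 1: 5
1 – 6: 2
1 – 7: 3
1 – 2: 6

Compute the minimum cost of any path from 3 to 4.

5

Settle nodes by increasing distance from 3:
3: 0
6: 1  (via 3)
1: 3  (via 6)
5: 3  (via 6)
2: 4  (via 3)
7: 4  (via 5)
4: 5  (via 6)
Shortest route: 3–6–4 = 5.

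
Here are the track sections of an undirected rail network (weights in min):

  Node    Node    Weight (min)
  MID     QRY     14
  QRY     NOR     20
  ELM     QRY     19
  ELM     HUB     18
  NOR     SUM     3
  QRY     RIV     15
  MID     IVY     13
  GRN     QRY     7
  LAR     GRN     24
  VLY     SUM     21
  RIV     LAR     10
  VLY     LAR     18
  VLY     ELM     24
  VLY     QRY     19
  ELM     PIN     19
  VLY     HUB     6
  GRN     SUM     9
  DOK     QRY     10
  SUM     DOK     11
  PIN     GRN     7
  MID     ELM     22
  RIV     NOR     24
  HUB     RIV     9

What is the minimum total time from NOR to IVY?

46 min

Enumerating some paths:
NOR → SUM → GRN → QRY → MID → IVY: 3+9+7+14+13 = 46
NOR → QRY → MID → IVY: 20+14+13 = 47
Cheapest is NOR → SUM → GRN → QRY → MID → IVY at 46 min.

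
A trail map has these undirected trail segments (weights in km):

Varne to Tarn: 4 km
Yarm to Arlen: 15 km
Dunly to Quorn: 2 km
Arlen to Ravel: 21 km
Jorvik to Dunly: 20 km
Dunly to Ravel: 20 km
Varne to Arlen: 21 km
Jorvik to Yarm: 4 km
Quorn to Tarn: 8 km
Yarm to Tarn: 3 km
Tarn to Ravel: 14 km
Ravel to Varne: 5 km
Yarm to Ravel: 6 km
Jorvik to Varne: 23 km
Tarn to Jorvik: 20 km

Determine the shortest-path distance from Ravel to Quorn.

Shortest distances from Ravel:
Ravel: 0
Varne: 5  (via Ravel)
Yarm: 6  (via Ravel)
Tarn: 9  (via Varne)
Jorvik: 10  (via Yarm)
Quorn: 17  (via Tarn)
Shortest route: Ravel–Varne–Tarn–Quorn = 17 km.

17 km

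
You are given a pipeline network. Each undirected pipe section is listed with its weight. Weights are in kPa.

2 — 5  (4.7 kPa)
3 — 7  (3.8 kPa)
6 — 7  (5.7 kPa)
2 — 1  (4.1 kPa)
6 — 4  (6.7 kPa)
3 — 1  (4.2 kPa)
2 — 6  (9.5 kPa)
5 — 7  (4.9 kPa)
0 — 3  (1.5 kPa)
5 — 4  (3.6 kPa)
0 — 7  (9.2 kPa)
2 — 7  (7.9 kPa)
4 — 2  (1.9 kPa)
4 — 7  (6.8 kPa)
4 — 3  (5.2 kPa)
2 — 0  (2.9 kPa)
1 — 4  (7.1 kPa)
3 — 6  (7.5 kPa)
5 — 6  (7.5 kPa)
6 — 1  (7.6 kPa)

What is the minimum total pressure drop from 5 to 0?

7.6 kPa

Shortest distances from 5:
5: 0
4: 3.6  (via 5)
2: 4.7  (via 5)
7: 4.9  (via 5)
6: 7.5  (via 5)
0: 7.6  (via 2)
Shortest route: 5–2–0 = 7.6 kPa.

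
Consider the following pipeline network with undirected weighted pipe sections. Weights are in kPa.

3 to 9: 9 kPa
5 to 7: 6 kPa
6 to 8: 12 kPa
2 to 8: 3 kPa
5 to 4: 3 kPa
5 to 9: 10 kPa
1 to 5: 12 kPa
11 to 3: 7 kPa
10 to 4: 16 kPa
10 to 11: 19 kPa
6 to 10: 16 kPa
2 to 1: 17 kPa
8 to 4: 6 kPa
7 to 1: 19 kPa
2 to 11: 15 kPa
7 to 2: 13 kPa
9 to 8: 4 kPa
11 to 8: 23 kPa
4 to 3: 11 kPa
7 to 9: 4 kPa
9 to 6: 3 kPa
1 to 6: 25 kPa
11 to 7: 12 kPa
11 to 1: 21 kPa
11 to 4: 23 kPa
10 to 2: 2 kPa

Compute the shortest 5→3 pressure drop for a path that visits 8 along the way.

22 kPa

Shortest 5→8: 5–4–8 = 9
Shortest 8→3: 8–9–3 = 13
Total via 8: 9 + 13 = 22 kPa.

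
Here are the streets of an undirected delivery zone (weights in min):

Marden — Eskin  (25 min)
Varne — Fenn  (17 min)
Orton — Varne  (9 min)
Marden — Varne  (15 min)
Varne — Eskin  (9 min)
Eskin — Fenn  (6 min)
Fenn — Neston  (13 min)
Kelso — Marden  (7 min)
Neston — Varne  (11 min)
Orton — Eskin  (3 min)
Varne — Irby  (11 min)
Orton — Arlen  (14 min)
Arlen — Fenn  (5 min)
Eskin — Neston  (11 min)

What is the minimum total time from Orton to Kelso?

31 min

Candidate routes:
Orton–Varne–Marden–Kelso: 9+15+7 = 31
Orton–Eskin–Neston–Varne–Marden–Kelso: 3+11+11+15+7 = 47
Orton–Eskin–Varne–Marden–Kelso: 3+9+15+7 = 34
Orton–Eskin–Marden–Kelso: 3+25+7 = 35
The minimum is 31 min via Orton–Varne–Marden–Kelso.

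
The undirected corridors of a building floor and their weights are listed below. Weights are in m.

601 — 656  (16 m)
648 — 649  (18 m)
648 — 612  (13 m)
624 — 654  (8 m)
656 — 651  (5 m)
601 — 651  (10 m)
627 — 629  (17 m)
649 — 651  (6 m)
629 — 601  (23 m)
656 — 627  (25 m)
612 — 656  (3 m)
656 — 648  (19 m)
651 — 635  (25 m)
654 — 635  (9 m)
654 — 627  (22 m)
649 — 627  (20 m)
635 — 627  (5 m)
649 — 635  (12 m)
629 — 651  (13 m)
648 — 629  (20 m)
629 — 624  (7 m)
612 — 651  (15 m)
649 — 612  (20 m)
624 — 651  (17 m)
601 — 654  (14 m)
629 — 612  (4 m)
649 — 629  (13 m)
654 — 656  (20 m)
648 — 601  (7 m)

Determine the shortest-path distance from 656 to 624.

14 m

Candidate routes:
656 - 612 - 629 - 624: 3+4+7 = 14
656 - 651 - 624: 5+17 = 22
Cheapest is 656 - 612 - 629 - 624 at 14 m.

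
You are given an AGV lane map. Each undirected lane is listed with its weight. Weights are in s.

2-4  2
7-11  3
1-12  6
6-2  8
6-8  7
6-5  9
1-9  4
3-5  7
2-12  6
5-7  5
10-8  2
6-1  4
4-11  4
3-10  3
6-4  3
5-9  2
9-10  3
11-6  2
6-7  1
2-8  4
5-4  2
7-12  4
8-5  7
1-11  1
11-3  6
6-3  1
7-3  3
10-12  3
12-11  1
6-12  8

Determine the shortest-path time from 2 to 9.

Running Dijkstra from 2:
2: 0
4: 2  (via 2)
5: 4  (via 4)
8: 4  (via 2)
6: 5  (via 4)
3: 6  (via 6)
7: 6  (via 6)
9: 6  (via 5)
Shortest route: 2–4–5–9 = 6 s.

6 s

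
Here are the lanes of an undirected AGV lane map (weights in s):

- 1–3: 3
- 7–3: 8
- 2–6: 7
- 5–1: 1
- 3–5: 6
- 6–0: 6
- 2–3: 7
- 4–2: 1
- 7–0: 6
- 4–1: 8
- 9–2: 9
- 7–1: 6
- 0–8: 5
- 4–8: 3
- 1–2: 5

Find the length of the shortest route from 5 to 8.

Enumerating some paths:
5 → 1 → 4 → 8: 1+8+3 = 12
5 → 1 → 3 → 2 → 4 → 8: 1+3+7+1+3 = 15
5 → 1 → 2 → 4 → 8: 1+5+1+3 = 10
5 → 3 → 2 → 4 → 8: 6+7+1+3 = 17
Cheapest is 5 → 1 → 2 → 4 → 8 at 10 s.

10 s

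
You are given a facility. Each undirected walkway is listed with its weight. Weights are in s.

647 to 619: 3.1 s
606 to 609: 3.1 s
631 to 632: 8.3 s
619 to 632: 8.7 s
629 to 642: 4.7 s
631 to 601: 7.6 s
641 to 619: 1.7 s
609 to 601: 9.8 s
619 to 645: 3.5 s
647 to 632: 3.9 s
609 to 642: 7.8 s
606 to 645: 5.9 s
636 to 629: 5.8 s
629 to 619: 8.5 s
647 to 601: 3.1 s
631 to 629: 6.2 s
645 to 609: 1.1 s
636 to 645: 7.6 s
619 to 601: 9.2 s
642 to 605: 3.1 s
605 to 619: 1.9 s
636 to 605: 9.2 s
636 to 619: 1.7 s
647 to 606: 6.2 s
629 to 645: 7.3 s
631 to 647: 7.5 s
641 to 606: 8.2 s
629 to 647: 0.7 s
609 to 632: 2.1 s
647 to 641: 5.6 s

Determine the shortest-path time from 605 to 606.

9.6 s

Settle nodes by increasing distance from 605:
605: 0
619: 1.9  (via 605)
642: 3.1  (via 605)
641: 3.6  (via 619)
636: 3.6  (via 619)
647: 5  (via 619)
645: 5.4  (via 619)
629: 5.7  (via 647)
609: 6.5  (via 645)
601: 8.1  (via 647)
632: 8.6  (via 609)
606: 9.6  (via 609)
Shortest route: 605 → 619 → 645 → 609 → 606 = 9.6 s.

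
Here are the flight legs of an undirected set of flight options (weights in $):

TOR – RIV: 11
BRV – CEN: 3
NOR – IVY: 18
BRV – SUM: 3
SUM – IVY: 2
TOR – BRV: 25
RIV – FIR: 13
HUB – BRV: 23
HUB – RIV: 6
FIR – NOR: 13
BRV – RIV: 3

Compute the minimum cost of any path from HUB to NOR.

$32

Settle nodes by increasing distance from HUB:
HUB: 0
RIV: 6  (via HUB)
BRV: 9  (via RIV)
SUM: 12  (via BRV)
CEN: 12  (via BRV)
IVY: 14  (via SUM)
TOR: 17  (via RIV)
FIR: 19  (via RIV)
NOR: 32  (via IVY)
Shortest route: HUB → RIV → BRV → SUM → IVY → NOR = $32.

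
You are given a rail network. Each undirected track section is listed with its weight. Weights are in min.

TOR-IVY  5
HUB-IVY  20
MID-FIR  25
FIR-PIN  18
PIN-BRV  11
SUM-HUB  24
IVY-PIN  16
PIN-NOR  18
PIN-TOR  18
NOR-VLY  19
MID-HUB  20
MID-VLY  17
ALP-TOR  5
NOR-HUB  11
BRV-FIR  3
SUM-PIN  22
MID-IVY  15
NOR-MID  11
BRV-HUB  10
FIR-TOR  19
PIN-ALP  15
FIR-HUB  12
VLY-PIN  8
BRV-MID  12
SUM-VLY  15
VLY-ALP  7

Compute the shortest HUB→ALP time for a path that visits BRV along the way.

Best HUB to BRV: HUB–BRV costing 10
Best BRV to ALP: BRV–PIN–ALP costing 26
Total via BRV: 10 + 26 = 36 min.

36 min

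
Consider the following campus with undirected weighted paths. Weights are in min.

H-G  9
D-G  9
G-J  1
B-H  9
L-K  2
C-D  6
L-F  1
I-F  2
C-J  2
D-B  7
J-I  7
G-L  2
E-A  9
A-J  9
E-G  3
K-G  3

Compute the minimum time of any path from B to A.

Enumerating some paths:
B - D - C - J - A: 7+6+2+9 = 24
B - D - G - J - A: 7+9+1+9 = 26
The minimum is 24 min via B - D - C - J - A.

24 min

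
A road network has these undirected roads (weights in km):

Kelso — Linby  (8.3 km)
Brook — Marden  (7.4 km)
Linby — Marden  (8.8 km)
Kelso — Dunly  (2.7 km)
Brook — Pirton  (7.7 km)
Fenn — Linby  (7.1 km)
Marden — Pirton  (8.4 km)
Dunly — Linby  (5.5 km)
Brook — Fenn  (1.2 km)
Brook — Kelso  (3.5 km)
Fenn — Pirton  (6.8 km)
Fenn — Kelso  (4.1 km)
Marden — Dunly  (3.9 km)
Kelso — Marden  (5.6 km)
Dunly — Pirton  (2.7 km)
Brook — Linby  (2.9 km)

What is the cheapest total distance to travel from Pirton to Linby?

8.2 km

Running Dijkstra from Pirton:
Pirton: 0
Dunly: 2.7  (via Pirton)
Kelso: 5.4  (via Dunly)
Marden: 6.6  (via Dunly)
Fenn: 6.8  (via Pirton)
Brook: 7.7  (via Pirton)
Linby: 8.2  (via Dunly)
Shortest route: Pirton → Dunly → Linby = 8.2 km.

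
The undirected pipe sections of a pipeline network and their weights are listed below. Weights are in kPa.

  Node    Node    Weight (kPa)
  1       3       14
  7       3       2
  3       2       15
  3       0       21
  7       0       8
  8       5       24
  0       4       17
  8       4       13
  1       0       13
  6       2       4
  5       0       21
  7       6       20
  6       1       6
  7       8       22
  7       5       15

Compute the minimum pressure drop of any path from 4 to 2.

Shortest distances from 4:
4: 0
8: 13  (via 4)
0: 17  (via 4)
7: 25  (via 0)
3: 27  (via 7)
1: 30  (via 0)
6: 36  (via 1)
5: 37  (via 8)
2: 40  (via 6)
Shortest route: 4–0–1–6–2 = 40 kPa.

40 kPa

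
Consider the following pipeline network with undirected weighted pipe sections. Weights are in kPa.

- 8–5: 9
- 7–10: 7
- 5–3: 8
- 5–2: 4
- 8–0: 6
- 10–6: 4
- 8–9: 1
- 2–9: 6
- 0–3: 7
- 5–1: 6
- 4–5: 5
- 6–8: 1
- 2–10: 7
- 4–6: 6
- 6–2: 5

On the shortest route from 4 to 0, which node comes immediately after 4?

6

Enumerating some paths:
4 → 5 → 3 → 0: 5+8+7 = 20
4 → 5 → 8 → 0: 5+9+6 = 20
4 → 6 → 8 → 0: 6+1+6 = 13
The minimum is 13 kPa via 4 → 6 → 8 → 0.
So from 4 the first move is to 6.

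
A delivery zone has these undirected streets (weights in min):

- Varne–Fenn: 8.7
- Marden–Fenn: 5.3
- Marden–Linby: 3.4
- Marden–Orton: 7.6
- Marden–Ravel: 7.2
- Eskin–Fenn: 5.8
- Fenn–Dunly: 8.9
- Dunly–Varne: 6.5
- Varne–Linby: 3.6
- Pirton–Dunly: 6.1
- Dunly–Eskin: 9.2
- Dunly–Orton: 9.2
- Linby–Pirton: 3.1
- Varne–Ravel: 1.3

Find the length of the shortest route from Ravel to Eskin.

Shortest distances from Ravel:
Ravel: 0
Varne: 1.3  (via Ravel)
Linby: 4.9  (via Varne)
Marden: 7.2  (via Ravel)
Dunly: 7.8  (via Varne)
Pirton: 8  (via Linby)
Fenn: 10  (via Varne)
Orton: 14.8  (via Marden)
Eskin: 15.8  (via Fenn)
Shortest route: Ravel–Varne–Fenn–Eskin = 15.8 min.

15.8 min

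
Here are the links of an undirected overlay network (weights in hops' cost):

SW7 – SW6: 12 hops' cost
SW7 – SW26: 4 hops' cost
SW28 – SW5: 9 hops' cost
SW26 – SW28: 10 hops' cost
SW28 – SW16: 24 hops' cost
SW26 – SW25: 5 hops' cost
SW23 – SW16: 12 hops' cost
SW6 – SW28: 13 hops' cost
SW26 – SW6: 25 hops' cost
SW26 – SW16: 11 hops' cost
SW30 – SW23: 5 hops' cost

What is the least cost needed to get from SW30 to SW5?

Enumerating some paths:
SW30–SW23–SW16–SW26–SW28–SW5: 5+12+11+10+9 = 47
SW30–SW23–SW16–SW28–SW5: 5+12+24+9 = 50
The minimum is 47 hops' cost via SW30–SW23–SW16–SW26–SW28–SW5.

47 hops' cost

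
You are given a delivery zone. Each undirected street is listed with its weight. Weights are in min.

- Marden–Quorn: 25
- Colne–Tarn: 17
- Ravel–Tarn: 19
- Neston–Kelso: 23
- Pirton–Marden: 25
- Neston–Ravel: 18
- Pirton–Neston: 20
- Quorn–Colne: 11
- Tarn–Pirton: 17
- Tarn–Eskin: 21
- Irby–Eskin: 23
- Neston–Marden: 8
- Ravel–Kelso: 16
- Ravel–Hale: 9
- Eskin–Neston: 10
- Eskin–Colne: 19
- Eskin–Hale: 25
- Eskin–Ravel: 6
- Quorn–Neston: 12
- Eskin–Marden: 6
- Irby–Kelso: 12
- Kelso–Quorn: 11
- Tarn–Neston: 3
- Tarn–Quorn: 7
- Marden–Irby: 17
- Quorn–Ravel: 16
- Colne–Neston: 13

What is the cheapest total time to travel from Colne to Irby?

34 min

Running Dijkstra from Colne:
Colne: 0
Quorn: 11  (via Colne)
Neston: 13  (via Colne)
Tarn: 16  (via Neston)
Eskin: 19  (via Colne)
Marden: 21  (via Neston)
Kelso: 22  (via Quorn)
Ravel: 25  (via Eskin)
Pirton: 33  (via Neston)
Hale: 34  (via Ravel)
Irby: 34  (via Kelso)
Shortest route: Colne → Quorn → Kelso → Irby = 34 min.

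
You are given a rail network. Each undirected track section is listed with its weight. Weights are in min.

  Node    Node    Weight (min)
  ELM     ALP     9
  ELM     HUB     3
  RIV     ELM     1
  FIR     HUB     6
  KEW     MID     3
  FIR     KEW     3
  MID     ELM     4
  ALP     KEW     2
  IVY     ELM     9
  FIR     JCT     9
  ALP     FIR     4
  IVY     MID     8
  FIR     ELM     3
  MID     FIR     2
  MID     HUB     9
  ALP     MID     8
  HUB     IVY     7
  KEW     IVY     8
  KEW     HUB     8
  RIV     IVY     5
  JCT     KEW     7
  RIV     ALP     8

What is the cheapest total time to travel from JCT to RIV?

Settle nodes by increasing distance from JCT:
JCT: 0
KEW: 7  (via JCT)
FIR: 9  (via JCT)
ALP: 9  (via KEW)
MID: 10  (via KEW)
ELM: 12  (via FIR)
RIV: 13  (via ELM)
Shortest route: JCT → FIR → ELM → RIV = 13 min.

13 min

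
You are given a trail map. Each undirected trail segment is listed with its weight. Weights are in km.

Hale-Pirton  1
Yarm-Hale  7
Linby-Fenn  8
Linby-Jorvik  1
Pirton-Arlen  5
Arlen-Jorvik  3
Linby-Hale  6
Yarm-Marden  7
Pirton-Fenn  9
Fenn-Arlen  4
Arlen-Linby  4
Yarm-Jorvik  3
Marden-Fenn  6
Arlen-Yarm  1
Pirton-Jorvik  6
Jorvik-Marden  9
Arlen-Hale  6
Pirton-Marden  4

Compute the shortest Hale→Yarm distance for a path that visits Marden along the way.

Shortest Hale→Marden: Hale–Pirton–Marden = 5
Shortest Marden→Yarm: Marden–Yarm = 7
Total via Marden: 5 + 7 = 12 km.

12 km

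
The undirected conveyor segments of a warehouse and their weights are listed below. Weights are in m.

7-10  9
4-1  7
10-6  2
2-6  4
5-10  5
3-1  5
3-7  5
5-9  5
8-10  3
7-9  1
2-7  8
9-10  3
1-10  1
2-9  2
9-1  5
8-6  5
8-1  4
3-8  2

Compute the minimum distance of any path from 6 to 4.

Settle nodes by increasing distance from 6:
6: 0
10: 2  (via 6)
1: 3  (via 10)
2: 4  (via 6)
8: 5  (via 6)
9: 5  (via 10)
7: 6  (via 9)
3: 7  (via 8)
5: 7  (via 10)
4: 10  (via 1)
Shortest route: 6–10–1–4 = 10 m.

10 m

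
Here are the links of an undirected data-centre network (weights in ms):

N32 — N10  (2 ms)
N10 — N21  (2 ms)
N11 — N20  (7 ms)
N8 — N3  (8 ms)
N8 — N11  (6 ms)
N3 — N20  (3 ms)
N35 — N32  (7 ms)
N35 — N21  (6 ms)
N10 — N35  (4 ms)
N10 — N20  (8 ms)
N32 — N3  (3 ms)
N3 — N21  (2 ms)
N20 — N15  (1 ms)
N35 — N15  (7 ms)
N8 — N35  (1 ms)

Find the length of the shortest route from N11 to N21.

Running Dijkstra from N11:
N11: 0
N8: 6  (via N11)
N20: 7  (via N11)
N35: 7  (via N8)
N15: 8  (via N20)
N3: 10  (via N20)
N10: 11  (via N35)
N21: 12  (via N3)
Shortest route: N11 → N20 → N3 → N21 = 12 ms.

12 ms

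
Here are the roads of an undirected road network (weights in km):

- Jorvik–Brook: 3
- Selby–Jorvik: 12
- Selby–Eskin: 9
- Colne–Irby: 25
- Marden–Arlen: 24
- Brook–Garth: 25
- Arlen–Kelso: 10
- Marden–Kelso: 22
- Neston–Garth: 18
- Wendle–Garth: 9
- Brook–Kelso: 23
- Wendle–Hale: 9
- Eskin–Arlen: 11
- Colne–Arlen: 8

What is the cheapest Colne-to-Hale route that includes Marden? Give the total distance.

120 km

Shortest Colne→Marden: Colne–Arlen–Marden = 32
Shortest Marden→Hale: Marden–Kelso–Brook–Garth–Wendle–Hale = 88
Total via Marden: 32 + 88 = 120 km.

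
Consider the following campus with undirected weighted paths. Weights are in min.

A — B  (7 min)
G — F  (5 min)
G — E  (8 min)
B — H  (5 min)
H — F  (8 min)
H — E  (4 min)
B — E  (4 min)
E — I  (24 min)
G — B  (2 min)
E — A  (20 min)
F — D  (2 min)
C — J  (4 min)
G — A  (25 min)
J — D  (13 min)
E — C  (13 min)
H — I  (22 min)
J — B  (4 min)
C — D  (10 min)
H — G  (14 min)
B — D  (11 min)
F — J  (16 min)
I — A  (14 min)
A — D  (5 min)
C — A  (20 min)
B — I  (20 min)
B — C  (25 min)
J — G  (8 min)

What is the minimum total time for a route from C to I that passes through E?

36 min

Best C to E: C–J–B–E costing 12
Shortest E→I: E–I = 24
Total via E: 12 + 24 = 36 min.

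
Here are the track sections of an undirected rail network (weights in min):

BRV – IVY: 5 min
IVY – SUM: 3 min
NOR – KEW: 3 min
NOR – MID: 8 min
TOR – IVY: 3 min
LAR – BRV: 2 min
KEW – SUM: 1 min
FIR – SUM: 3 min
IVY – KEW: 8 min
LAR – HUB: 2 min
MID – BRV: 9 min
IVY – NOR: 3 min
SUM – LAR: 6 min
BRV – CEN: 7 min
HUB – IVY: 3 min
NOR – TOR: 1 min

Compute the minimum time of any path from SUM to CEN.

Candidate routes:
SUM → IVY → BRV → CEN: 3+5+7 = 15
SUM → IVY → HUB → LAR → BRV → CEN: 3+3+2+2+7 = 17
SUM → KEW → NOR → IVY → BRV → CEN: 1+3+3+5+7 = 19
The minimum is 15 min via SUM → IVY → BRV → CEN.

15 min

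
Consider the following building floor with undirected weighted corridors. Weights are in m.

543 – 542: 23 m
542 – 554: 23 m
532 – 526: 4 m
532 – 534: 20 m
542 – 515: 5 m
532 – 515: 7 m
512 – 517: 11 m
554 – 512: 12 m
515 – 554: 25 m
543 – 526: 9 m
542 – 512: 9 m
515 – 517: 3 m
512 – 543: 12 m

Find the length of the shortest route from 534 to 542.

32 m

Enumerating some paths:
534 - 532 - 515 - 517 - 512 - 542: 20+7+3+11+9 = 50
534 - 532 - 515 - 542: 20+7+5 = 32
534 - 532 - 526 - 543 - 512 - 542: 20+4+9+12+9 = 54
Cheapest is 534 - 532 - 515 - 542 at 32 m.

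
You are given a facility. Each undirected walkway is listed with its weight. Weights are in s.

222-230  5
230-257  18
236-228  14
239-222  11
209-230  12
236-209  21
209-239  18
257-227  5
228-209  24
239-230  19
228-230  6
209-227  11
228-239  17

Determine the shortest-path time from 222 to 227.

Running Dijkstra from 222:
222: 0
230: 5  (via 222)
239: 11  (via 222)
228: 11  (via 230)
209: 17  (via 230)
257: 23  (via 230)
236: 25  (via 228)
227: 28  (via 209)
Shortest route: 222 → 230 → 209 → 227 = 28 s.

28 s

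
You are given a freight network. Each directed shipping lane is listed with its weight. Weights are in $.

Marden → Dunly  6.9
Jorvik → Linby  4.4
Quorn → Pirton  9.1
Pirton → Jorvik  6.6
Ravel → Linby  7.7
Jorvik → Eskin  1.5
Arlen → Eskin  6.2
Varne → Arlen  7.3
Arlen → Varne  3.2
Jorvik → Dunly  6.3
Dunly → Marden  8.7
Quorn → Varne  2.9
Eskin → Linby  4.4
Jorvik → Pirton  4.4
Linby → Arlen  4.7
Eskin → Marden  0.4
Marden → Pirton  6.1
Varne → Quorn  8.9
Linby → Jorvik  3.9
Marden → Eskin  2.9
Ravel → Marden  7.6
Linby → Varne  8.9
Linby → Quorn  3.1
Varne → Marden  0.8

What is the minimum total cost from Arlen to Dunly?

$10.9

Running Dijkstra from Arlen:
Arlen: 0
Varne: 3.2  (via Arlen)
Marden: 4  (via Varne)
Eskin: 6.2  (via Arlen)
Pirton: 10.1  (via Marden)
Linby: 10.6  (via Eskin)
Dunly: 10.9  (via Marden)
Shortest route: Arlen–Varne–Marden–Dunly = $10.9.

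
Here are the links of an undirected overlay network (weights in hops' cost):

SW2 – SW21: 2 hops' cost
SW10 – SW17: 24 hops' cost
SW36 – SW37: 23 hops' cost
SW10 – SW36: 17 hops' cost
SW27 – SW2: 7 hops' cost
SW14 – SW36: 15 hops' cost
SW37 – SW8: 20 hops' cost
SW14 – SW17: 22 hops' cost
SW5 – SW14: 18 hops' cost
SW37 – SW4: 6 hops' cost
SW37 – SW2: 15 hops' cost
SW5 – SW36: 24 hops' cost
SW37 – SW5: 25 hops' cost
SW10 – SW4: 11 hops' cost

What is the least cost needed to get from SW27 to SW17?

Candidate routes:
SW27–SW2–SW37–SW36–SW10–SW17: 7+15+23+17+24 = 86
SW27–SW2–SW37–SW4–SW10–SW17: 7+15+6+11+24 = 63
SW27–SW2–SW37–SW5–SW14–SW17: 7+15+25+18+22 = 87
SW27–SW2–SW37–SW36–SW14–SW17: 7+15+23+15+22 = 82
Cheapest is SW27–SW2–SW37–SW4–SW10–SW17 at 63 hops' cost.

63 hops' cost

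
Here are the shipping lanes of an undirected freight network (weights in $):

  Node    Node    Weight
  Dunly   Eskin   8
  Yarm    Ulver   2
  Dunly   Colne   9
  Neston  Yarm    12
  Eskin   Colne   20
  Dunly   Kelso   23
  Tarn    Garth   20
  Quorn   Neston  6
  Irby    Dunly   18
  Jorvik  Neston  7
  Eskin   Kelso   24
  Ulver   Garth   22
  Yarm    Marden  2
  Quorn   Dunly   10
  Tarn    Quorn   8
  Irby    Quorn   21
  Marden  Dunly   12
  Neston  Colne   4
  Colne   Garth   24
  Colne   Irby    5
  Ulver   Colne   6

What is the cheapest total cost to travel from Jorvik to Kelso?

$43

Candidate routes:
Jorvik–Neston–Colne–Dunly–Kelso: 7+4+9+23 = 43
Jorvik–Neston–Quorn–Dunly–Kelso: 7+6+10+23 = 46
The minimum is $43 via Jorvik–Neston–Colne–Dunly–Kelso.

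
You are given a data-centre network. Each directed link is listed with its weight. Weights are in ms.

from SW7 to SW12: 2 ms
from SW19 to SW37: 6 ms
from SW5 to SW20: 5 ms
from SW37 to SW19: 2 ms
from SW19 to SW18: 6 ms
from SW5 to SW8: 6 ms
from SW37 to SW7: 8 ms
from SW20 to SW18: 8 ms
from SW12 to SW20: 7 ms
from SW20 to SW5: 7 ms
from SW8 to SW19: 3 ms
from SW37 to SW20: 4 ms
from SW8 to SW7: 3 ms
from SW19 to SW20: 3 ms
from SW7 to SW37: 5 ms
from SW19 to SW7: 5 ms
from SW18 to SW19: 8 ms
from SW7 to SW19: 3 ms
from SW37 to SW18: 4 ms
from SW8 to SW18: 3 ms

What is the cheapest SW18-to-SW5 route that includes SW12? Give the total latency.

29 ms

Shortest SW18→SW12: SW18 → SW19 → SW7 → SW12 = 15
Shortest SW12→SW5: SW12 → SW20 → SW5 = 14
Total via SW12: 15 + 14 = 29 ms.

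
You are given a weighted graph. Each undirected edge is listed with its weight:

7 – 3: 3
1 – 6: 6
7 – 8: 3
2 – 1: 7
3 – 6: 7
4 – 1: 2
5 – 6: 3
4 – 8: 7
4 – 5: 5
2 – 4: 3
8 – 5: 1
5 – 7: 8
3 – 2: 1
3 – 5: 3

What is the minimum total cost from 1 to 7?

Settle nodes by increasing distance from 1:
1: 0
4: 2  (via 1)
2: 5  (via 4)
3: 6  (via 2)
6: 6  (via 1)
5: 7  (via 4)
8: 8  (via 5)
7: 9  (via 3)
Shortest route: 1 → 4 → 2 → 3 → 7 = 9.

9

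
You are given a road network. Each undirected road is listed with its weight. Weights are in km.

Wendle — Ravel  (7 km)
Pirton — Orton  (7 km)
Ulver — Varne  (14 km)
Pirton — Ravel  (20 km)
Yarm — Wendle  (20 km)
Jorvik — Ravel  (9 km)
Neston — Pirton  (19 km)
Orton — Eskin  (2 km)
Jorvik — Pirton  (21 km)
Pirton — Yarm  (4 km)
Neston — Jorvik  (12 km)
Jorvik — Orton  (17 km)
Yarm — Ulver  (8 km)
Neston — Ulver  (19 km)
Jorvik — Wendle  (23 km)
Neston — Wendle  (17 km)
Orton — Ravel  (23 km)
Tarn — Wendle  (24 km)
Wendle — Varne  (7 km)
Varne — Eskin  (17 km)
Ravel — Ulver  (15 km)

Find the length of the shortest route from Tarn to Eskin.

Shortest distances from Tarn:
Tarn: 0
Wendle: 24  (via Tarn)
Ravel: 31  (via Wendle)
Varne: 31  (via Wendle)
Jorvik: 40  (via Ravel)
Neston: 41  (via Wendle)
Yarm: 44  (via Wendle)
Ulver: 45  (via Varne)
Eskin: 48  (via Varne)
Shortest route: Tarn–Wendle–Varne–Eskin = 48 km.

48 km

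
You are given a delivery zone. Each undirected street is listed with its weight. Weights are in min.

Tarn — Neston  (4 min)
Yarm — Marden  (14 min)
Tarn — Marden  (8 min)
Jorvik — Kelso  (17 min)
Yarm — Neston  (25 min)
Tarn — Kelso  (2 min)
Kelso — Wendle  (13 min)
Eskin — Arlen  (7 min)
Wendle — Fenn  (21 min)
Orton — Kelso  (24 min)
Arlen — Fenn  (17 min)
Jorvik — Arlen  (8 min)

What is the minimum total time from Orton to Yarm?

48 min

Running Dijkstra from Orton:
Orton: 0
Kelso: 24  (via Orton)
Tarn: 26  (via Kelso)
Neston: 30  (via Tarn)
Marden: 34  (via Tarn)
Wendle: 37  (via Kelso)
Jorvik: 41  (via Kelso)
Yarm: 48  (via Marden)
Shortest route: Orton–Kelso–Tarn–Marden–Yarm = 48 min.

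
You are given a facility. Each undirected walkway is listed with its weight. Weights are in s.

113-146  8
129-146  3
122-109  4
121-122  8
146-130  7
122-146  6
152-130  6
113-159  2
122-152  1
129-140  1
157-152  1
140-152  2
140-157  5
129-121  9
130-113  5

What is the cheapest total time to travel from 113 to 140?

Shortest distances from 113:
113: 0
159: 2  (via 113)
130: 5  (via 113)
146: 8  (via 113)
129: 11  (via 146)
152: 11  (via 130)
157: 12  (via 152)
140: 12  (via 129)
Shortest route: 113–146–129–140 = 12 s.

12 s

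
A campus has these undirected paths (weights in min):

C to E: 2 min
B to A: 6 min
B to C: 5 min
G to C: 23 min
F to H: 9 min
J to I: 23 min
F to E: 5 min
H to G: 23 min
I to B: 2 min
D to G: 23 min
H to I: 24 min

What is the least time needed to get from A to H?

27 min

Compare a few routes:
A–B–C–G–H: 6+5+23+23 = 57
A–B–C–E–F–H: 6+5+2+5+9 = 27
A–B–I–H: 6+2+24 = 32
Cheapest is A–B–C–E–F–H at 27 min.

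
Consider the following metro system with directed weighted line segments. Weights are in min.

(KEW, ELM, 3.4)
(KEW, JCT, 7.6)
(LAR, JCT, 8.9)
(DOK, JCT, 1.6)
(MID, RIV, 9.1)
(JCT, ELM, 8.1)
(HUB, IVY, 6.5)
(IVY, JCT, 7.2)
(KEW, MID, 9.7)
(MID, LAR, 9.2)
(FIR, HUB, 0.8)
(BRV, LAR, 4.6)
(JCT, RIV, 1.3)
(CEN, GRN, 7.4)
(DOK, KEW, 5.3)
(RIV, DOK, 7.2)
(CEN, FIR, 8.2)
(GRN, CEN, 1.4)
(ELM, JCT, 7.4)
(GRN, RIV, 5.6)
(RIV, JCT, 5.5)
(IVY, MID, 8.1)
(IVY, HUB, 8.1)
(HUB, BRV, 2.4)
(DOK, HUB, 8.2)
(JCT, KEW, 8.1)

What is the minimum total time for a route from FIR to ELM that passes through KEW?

26 min

Shortest FIR→KEW: FIR–HUB–IVY–JCT–KEW = 22.6
Shortest KEW→ELM: KEW–ELM = 3.4
Total via KEW: 22.6 + 3.4 = 26 min.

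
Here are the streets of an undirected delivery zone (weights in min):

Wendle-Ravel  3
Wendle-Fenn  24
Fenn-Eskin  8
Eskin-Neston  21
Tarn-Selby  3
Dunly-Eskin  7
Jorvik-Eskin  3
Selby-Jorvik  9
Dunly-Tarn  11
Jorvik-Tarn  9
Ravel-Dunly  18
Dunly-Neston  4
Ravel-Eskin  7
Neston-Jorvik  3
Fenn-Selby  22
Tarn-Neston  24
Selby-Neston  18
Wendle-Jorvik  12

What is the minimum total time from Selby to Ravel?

19 min

Compare a few routes:
Selby → Tarn → Jorvik → Eskin → Ravel: 3+9+3+7 = 22
Selby → Jorvik → Eskin → Ravel: 9+3+7 = 19
Cheapest is Selby → Jorvik → Eskin → Ravel at 19 min.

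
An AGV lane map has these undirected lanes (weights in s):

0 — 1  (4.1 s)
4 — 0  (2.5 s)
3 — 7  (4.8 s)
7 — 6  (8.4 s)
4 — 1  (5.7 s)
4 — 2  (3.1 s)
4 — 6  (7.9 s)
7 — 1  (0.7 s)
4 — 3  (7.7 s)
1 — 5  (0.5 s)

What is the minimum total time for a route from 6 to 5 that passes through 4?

Best 6 to 4: 6 → 4 costing 7.9
Shortest 4→5: 4 → 1 → 5 = 6.2
Total via 4: 7.9 + 6.2 = 14.1 s.

14.1 s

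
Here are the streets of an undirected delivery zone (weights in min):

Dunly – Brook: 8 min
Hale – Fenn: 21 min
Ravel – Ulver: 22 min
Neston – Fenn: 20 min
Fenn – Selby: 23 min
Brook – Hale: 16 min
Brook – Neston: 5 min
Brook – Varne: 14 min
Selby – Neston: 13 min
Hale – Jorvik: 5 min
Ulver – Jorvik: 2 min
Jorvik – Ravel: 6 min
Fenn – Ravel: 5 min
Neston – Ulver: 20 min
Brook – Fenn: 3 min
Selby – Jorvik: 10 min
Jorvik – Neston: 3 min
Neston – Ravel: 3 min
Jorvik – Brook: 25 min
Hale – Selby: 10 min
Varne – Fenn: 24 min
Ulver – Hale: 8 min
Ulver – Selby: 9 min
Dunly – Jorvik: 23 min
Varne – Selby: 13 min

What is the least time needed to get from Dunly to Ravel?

Running Dijkstra from Dunly:
Dunly: 0
Brook: 8  (via Dunly)
Fenn: 11  (via Brook)
Neston: 13  (via Brook)
Ravel: 16  (via Fenn)
Shortest route: Dunly–Brook–Fenn–Ravel = 16 min.

16 min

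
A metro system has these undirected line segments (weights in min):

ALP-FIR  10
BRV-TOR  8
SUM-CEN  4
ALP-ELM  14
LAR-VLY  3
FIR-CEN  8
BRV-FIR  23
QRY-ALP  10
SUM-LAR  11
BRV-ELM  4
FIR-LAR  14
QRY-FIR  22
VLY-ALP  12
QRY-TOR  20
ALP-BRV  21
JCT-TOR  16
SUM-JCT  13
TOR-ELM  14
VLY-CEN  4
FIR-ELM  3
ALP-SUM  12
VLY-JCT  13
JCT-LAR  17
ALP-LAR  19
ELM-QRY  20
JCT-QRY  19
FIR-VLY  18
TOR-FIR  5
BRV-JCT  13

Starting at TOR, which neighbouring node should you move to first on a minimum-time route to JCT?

JCT

Compare a few routes:
TOR - JCT: 16 = 16
TOR - BRV - JCT: 8+13 = 21
TOR - FIR - ELM - BRV - JCT: 5+3+4+13 = 25
TOR - FIR - CEN - VLY - JCT: 5+8+4+13 = 30
The minimum is 16 min via TOR - JCT.
So from TOR the first move is to JCT.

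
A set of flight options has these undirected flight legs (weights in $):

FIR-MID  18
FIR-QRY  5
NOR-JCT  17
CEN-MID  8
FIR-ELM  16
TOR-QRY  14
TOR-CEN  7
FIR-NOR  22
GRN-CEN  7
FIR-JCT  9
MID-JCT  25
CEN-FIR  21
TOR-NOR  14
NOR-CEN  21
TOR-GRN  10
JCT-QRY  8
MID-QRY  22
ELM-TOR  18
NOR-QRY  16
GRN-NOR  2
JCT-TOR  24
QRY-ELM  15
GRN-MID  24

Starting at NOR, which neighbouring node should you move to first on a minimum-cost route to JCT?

Compare a few routes:
NOR–QRY–JCT: 16+8 = 24
NOR–JCT: 17 = 17
The minimum is $17 via NOR–JCT.
So from NOR the first move is to JCT.

JCT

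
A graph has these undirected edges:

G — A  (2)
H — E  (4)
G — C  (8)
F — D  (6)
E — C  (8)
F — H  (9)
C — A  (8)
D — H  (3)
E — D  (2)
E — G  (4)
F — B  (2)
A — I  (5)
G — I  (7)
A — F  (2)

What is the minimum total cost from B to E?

Enumerating some paths:
B–F–H–D–E: 2+9+3+2 = 16
B–F–H–E: 2+9+4 = 15
B–F–A–G–E: 2+2+2+4 = 10
B–F–D–H–E: 2+6+3+4 = 15
Cheapest is B–F–A–G–E at 10.

10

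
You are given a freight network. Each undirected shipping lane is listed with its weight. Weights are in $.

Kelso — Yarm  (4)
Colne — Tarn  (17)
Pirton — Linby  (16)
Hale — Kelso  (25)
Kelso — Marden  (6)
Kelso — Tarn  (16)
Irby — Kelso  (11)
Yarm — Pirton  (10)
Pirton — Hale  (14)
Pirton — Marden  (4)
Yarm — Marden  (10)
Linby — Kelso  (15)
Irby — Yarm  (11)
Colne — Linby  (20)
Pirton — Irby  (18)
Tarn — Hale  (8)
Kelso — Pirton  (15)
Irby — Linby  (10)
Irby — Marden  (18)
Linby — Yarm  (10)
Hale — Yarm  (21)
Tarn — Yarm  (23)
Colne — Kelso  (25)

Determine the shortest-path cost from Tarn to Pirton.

$22

Candidate routes:
Tarn–Kelso–Marden–Pirton: 16+6+4 = 26
Tarn–Hale–Pirton: 8+14 = 22
Cheapest is Tarn–Hale–Pirton at $22.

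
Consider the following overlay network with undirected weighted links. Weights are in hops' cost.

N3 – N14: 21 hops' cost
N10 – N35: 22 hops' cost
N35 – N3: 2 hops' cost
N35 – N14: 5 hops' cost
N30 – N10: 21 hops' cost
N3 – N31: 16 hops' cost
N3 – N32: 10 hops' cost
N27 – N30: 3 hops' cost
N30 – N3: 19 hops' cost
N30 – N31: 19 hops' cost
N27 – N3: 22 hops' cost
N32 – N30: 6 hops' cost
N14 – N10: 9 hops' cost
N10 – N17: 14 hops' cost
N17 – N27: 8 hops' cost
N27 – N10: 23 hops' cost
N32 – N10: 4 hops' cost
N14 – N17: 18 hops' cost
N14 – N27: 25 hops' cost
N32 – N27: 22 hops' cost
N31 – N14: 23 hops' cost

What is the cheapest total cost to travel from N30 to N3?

16 hops' cost

Shortest distances from N30:
N30: 0
N27: 3  (via N30)
N32: 6  (via N30)
N10: 10  (via N32)
N17: 11  (via N27)
N3: 16  (via N32)
Shortest route: N30 → N32 → N3 = 16 hops' cost.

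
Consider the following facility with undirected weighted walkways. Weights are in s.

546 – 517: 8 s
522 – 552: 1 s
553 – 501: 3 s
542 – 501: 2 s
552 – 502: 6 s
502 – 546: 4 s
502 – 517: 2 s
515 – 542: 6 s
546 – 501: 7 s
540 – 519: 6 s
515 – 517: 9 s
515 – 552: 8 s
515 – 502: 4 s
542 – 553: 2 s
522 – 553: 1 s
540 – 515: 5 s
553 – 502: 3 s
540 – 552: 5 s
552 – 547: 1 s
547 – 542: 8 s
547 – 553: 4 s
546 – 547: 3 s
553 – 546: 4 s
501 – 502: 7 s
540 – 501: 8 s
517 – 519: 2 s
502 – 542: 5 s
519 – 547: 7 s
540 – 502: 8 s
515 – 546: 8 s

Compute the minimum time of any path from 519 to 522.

8 s

Compare a few routes:
519 → 517 → 502 → 552 → 522: 2+2+6+1 = 11
519 → 547 → 552 → 522: 7+1+1 = 9
519 → 517 → 502 → 553 → 522: 2+2+3+1 = 8
Cheapest is 519 → 517 → 502 → 553 → 522 at 8 s.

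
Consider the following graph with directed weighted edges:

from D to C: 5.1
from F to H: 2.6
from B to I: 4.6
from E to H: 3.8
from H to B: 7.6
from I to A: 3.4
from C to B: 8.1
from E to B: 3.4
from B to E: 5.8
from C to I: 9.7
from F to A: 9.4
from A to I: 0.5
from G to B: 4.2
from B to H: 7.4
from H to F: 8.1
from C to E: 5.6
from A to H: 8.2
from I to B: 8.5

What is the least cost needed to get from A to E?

Running Dijkstra from A:
A: 0
I: 0.5  (via A)
H: 8.2  (via A)
B: 9  (via I)
E: 14.8  (via B)
Shortest route: A → I → B → E = 14.8.

14.8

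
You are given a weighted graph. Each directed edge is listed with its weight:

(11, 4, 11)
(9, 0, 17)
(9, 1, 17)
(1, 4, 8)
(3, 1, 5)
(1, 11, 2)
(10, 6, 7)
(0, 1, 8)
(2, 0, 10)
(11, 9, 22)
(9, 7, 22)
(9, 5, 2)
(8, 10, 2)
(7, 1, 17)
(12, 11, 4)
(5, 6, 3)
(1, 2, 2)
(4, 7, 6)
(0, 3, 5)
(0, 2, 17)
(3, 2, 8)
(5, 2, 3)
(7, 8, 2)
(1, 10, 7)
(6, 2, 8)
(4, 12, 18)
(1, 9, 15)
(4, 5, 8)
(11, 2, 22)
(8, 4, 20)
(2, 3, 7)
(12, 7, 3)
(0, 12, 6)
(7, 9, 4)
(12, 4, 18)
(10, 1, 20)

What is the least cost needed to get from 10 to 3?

22

Shortest distances from 10:
10: 0
6: 7  (via 10)
2: 15  (via 6)
1: 20  (via 10)
3: 22  (via 2)
Shortest route: 10 → 6 → 2 → 3 = 22.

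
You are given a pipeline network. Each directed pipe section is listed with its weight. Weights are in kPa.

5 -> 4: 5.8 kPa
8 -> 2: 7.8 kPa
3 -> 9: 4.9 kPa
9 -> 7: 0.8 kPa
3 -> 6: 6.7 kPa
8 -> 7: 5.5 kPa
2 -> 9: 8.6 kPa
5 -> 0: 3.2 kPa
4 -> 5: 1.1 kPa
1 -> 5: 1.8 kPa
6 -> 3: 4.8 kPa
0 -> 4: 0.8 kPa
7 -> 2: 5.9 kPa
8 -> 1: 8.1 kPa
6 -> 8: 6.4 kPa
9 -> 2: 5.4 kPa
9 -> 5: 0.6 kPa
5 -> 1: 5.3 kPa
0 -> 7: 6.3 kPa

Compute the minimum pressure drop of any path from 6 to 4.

Candidate routes:
6 - 3 - 9 - 5 - 4: 4.8+4.9+0.6+5.8 = 16.1
6 - 8 - 1 - 5 - 4: 6.4+8.1+1.8+5.8 = 22.1
6 - 3 - 9 - 5 - 0 - 4: 4.8+4.9+0.6+3.2+0.8 = 14.3
6 - 8 - 1 - 5 - 0 - 4: 6.4+8.1+1.8+3.2+0.8 = 20.3
The minimum is 14.3 kPa via 6 - 3 - 9 - 5 - 0 - 4.

14.3 kPa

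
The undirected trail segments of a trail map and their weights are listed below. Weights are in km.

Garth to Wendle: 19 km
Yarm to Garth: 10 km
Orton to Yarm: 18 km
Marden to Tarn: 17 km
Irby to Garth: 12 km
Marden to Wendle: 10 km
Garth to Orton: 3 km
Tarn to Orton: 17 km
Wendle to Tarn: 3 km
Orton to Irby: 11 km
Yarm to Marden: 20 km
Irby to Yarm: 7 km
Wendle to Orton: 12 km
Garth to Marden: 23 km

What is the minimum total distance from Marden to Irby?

27 km

Running Dijkstra from Marden:
Marden: 0
Wendle: 10  (via Marden)
Tarn: 13  (via Wendle)
Yarm: 20  (via Marden)
Orton: 22  (via Wendle)
Garth: 23  (via Marden)
Irby: 27  (via Yarm)
Shortest route: Marden → Yarm → Irby = 27 km.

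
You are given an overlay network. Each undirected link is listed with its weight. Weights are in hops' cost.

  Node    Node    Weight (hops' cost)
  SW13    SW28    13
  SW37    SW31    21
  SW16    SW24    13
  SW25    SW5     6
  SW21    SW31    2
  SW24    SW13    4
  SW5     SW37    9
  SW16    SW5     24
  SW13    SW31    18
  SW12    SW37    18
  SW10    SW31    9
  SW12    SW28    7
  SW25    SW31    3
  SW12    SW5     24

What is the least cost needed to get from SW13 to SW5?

27 hops' cost

Settle nodes by increasing distance from SW13:
SW13: 0
SW24: 4  (via SW13)
SW28: 13  (via SW13)
SW16: 17  (via SW24)
SW31: 18  (via SW13)
SW12: 20  (via SW28)
SW21: 20  (via SW31)
SW25: 21  (via SW31)
SW10: 27  (via SW31)
SW5: 27  (via SW25)
Shortest route: SW13–SW31–SW25–SW5 = 27 hops' cost.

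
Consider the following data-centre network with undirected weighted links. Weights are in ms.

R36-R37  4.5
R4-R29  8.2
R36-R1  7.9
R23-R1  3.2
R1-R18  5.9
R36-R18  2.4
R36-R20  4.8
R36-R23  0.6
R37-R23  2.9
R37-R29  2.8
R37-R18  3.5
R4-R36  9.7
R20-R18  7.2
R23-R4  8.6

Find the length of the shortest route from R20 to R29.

Settle nodes by increasing distance from R20:
R20: 0
R36: 4.8  (via R20)
R23: 5.4  (via R36)
R18: 7.2  (via R20)
R37: 8.3  (via R23)
R1: 8.6  (via R23)
R29: 11.1  (via R37)
Shortest route: R20 → R36 → R23 → R37 → R29 = 11.1 ms.

11.1 ms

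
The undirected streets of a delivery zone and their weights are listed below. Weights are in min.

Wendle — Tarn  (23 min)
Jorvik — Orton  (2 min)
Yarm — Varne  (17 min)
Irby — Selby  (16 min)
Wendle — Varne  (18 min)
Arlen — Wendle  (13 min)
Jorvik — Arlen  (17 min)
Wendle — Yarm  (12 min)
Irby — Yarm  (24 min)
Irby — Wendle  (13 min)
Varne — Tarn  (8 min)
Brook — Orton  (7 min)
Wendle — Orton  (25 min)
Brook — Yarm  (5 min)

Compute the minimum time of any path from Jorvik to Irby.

Candidate routes:
Jorvik–Orton–Brook–Yarm–Wendle–Irby: 2+7+5+12+13 = 39
Jorvik–Orton–Brook–Yarm–Irby: 2+7+5+24 = 38
Jorvik–Arlen–Wendle–Irby: 17+13+13 = 43
Jorvik–Orton–Wendle–Irby: 2+25+13 = 40
The minimum is 38 min via Jorvik–Orton–Brook–Yarm–Irby.

38 min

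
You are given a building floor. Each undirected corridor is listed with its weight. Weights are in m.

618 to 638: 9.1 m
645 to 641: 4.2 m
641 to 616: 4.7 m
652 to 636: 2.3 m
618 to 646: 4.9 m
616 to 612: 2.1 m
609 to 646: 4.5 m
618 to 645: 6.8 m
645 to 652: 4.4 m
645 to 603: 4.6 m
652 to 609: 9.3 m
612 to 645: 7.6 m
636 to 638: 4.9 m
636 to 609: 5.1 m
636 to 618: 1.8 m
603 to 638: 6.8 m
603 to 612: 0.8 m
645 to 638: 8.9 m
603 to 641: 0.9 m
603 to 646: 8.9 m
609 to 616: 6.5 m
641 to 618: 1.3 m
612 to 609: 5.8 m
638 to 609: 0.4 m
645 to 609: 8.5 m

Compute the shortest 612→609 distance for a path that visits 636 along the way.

9.9 m

Shortest 612→636: 612 → 603 → 641 → 618 → 636 = 4.8
Shortest 636→609: 636 → 609 = 5.1
Total via 636: 4.8 + 5.1 = 9.9 m.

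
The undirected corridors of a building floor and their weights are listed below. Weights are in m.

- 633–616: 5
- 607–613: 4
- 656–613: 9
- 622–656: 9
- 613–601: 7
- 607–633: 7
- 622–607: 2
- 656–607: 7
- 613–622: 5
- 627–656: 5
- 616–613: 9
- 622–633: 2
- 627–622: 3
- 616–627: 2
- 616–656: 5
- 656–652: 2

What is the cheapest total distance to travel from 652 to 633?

12 m

Candidate routes:
652 - 656 - 622 - 633: 2+9+2 = 13
652 - 656 - 607 - 622 - 633: 2+7+2+2 = 13
652 - 656 - 616 - 633: 2+5+5 = 12
The minimum is 12 m via 652 - 656 - 616 - 633.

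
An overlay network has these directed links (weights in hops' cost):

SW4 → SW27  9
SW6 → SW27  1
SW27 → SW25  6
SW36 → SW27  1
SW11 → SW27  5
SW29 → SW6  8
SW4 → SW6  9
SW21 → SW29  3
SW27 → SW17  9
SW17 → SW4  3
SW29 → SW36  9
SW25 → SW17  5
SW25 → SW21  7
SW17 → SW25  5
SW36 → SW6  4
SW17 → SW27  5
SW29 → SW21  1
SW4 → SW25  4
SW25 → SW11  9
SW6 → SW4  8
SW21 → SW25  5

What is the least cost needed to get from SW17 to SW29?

15 hops' cost

Candidate routes:
SW17–SW25–SW21–SW29: 5+7+3 = 15
SW17–SW4–SW25–SW21–SW29: 3+4+7+3 = 17
SW17–SW27–SW25–SW21–SW29: 5+6+7+3 = 21
The minimum is 15 hops' cost via SW17–SW25–SW21–SW29.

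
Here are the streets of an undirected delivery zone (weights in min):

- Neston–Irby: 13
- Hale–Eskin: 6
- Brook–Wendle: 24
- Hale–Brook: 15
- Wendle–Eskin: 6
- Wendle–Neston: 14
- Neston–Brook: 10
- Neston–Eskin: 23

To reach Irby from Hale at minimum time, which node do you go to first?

Compare a few routes:
Hale–Brook–Neston–Irby: 15+10+13 = 38
Hale–Eskin–Neston–Irby: 6+23+13 = 42
Hale–Eskin–Wendle–Neston–Irby: 6+6+14+13 = 39
The minimum is 38 min via Hale–Brook–Neston–Irby.
So from Hale the first move is to Brook.

Brook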